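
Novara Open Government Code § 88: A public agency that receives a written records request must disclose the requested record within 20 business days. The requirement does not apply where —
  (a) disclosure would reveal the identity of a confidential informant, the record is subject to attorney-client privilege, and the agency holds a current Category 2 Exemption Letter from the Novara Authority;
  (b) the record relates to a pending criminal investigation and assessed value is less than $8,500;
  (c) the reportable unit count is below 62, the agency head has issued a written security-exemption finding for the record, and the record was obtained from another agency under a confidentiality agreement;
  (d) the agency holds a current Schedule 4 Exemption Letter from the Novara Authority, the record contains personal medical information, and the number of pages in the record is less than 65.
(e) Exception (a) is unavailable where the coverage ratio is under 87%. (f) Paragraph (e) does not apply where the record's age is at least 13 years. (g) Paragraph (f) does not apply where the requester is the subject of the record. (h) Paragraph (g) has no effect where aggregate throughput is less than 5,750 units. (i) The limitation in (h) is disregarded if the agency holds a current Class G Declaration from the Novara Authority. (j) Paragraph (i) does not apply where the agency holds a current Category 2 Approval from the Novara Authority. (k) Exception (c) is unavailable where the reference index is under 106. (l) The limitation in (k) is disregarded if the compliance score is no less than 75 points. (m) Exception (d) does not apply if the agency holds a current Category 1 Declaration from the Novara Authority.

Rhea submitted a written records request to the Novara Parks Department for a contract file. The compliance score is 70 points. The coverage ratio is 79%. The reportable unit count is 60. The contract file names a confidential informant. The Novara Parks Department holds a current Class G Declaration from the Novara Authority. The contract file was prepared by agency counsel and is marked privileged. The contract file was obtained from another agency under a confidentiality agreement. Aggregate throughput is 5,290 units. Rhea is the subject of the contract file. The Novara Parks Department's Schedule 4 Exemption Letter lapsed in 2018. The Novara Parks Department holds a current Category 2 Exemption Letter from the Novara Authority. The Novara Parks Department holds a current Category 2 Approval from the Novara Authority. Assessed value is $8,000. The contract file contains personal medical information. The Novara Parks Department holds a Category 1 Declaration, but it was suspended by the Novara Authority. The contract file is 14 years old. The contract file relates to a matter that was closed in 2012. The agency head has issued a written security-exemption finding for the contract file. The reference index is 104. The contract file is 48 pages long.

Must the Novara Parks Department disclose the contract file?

Exception (a) is satisfied on its face — the contract file names a confidential informant; the contract file is privileged; a current Category 2 Exemption Letter is held. As to paragraphs (e)–(j): (e) is engaged (the coverage ratio is 79%, under the 87% limit), but is displaced by (f): (f) applies — the record's age is 14 years, meeting the 13 years threshold. (g) would limit (f) — Rhea is the subject of the contract file — but (h) sets (g) aside: (h) operates against (g): aggregate throughput is 5,290 units, less than the 5,750 units limit. (i) would limit (h) — a current Class G Declaration is held — but (j) sets (i) aside: (j) applies — a current Category 2 Approval is held. (a) remains available.
Exception (b) requires that the record relates to a pending criminal investigation; but the contract file relates to a closed matter, so (b) is unavailable.
Exception (c) is satisfied on its face — the reportable unit count is 60, below the 62 limit; a written security-exemption finding has been issued; the contract file was obtained under a confidentiality agreement. However, paragraphs (k)–(l) must be considered: (k) operates against (c): the reference index is 104, under the 106 limit. (l) is inapplicable (the compliance score is 70 points, short of 75 points), so (k) stands. So (c) is unavailable.
Exception (d) requires that the agency holds a current Schedule 4 Exemption Letter from the Novara Authority; but there is no Schedule 4 Exemption Letter in force, so (d) is unavailable.

No — exception (a) applies; the Novara Parks Department is not required to disclose the contract file.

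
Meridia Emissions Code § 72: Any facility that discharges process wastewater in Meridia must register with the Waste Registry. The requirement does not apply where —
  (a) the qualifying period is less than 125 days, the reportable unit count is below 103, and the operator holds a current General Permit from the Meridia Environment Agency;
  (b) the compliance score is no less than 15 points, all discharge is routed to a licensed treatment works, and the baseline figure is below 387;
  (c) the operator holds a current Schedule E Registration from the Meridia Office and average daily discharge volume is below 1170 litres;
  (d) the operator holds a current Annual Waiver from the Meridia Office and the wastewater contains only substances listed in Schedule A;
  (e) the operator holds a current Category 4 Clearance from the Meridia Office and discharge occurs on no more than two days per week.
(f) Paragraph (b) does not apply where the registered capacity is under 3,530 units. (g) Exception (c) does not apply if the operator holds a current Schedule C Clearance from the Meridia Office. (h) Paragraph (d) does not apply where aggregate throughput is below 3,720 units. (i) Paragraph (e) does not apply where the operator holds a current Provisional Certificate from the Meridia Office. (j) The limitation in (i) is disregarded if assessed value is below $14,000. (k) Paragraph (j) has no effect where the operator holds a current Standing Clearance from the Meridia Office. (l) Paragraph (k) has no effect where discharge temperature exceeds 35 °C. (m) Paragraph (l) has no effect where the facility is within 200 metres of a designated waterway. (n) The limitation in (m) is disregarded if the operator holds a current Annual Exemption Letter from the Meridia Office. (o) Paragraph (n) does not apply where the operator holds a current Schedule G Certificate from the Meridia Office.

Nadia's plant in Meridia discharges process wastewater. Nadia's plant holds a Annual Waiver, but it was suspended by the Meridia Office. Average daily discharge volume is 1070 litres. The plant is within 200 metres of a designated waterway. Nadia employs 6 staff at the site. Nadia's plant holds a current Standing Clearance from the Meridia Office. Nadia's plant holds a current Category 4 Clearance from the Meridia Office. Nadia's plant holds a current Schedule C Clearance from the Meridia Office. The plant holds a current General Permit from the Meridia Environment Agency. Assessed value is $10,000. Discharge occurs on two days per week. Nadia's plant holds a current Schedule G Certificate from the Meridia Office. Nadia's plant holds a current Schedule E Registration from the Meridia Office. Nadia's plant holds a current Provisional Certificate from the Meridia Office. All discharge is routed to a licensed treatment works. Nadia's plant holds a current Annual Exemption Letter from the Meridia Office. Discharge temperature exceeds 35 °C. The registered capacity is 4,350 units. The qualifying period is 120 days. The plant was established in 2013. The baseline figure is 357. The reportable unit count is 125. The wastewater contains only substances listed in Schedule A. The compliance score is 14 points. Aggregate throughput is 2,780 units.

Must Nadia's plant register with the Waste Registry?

Yes — Nadia's plant must register with the Waste Registry.

Exception (a) fails — the reportable unit count is 125, not below 103.
Exception (b) requires that the compliance score is no less than 15 points; but the compliance score is 14 points, short of 15 points, so (b) is unavailable.
All of (c)'s requirements are met (a current Schedule E Registration is held; average daily discharge volume is 1070 litres, below the 1170 litres limit). Turning to paragraph (g): (g) operates against (c): a current Schedule C Clearance is held. (c) is therefore removed.
Exception (d) requires that the operator holds a current Annual Waiver from the Meridia Office; but there is no Annual Waiver in force, so (d) is unavailable.
Exception (e) is satisfied on its face — a current Category 4 Clearance is held; discharge occurs on no more than two days per week. But: (i) operates — a current Provisional Certificate is held. (j) applies (assessed value is $10,000, below the $14,000 limit), but is itself disapplied by (k): (k) operates against (j): a current Standing Clearance is held. (l) is triggered (discharge temperature exceeds 35 °C), but is displaced by (m): (m) applies — the plant is within 200 m of a designated waterway. (n) operates (a current Annual Exemption Letter is held), but is overridden by (o): (o) applies — a current Schedule G Certificate is held. Exception (e) does not apply.
No exception displaces § 72.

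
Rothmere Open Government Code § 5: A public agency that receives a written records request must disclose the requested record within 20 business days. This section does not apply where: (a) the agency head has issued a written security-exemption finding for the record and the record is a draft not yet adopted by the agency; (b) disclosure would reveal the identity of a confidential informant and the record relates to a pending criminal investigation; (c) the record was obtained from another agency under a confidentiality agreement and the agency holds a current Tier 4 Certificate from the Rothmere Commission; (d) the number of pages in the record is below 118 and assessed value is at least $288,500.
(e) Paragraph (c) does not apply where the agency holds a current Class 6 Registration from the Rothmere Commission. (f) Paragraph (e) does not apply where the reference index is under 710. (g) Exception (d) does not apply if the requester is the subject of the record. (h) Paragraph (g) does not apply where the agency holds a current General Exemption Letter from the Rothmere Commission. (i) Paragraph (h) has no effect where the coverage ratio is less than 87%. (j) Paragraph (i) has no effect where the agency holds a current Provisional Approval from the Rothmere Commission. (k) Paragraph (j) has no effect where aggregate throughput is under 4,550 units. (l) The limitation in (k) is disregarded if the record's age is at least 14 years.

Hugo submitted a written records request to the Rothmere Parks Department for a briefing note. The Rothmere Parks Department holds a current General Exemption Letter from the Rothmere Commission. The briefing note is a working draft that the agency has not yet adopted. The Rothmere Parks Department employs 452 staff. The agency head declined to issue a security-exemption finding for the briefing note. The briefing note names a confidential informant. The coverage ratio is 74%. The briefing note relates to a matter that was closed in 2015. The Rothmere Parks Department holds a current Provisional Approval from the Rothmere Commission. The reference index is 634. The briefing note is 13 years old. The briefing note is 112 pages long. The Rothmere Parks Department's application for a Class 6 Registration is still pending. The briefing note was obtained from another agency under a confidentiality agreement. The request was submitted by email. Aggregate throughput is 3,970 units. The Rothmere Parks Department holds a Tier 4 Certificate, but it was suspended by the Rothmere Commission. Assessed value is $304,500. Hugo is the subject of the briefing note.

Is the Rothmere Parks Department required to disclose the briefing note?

Exception (a) fails — the agency head declined to issue a security-exemption finding.
Exception (b) fails — the briefing note relates to a closed matter.
Exception (c) requires that the agency holds a current Tier 4 Certificate from the Rothmere Commission; but there is no Tier 4 Certificate in force, so (c) is unavailable.
All of (d)'s requirements are met (the number of pages in the record is 112, below the 118 limit; assessed value is $304,500, meeting the $288,500 threshold). However, paragraphs (g)–(l) must be considered: (g) operates against (d): Hugo is the subject of the briefing note. (h) operates (a current General Exemption Letter is held), but is displaced by (i): (i) is triggered — the coverage ratio is 74%, less than the 87% limit. (j) applies (a current Provisional Approval is held), but is displaced by (k): (k) is triggered — aggregate throughput is 3,970 units, under the 4,550 units limit. (l) is not engaged (the record's age is 13 years, short of 14 years), so (k) stands. So (d) is unavailable.
No exception is made out. the Rothmere Parks Department falls within the general rule.

Yes — the Rothmere Parks Department must disclose the briefing note.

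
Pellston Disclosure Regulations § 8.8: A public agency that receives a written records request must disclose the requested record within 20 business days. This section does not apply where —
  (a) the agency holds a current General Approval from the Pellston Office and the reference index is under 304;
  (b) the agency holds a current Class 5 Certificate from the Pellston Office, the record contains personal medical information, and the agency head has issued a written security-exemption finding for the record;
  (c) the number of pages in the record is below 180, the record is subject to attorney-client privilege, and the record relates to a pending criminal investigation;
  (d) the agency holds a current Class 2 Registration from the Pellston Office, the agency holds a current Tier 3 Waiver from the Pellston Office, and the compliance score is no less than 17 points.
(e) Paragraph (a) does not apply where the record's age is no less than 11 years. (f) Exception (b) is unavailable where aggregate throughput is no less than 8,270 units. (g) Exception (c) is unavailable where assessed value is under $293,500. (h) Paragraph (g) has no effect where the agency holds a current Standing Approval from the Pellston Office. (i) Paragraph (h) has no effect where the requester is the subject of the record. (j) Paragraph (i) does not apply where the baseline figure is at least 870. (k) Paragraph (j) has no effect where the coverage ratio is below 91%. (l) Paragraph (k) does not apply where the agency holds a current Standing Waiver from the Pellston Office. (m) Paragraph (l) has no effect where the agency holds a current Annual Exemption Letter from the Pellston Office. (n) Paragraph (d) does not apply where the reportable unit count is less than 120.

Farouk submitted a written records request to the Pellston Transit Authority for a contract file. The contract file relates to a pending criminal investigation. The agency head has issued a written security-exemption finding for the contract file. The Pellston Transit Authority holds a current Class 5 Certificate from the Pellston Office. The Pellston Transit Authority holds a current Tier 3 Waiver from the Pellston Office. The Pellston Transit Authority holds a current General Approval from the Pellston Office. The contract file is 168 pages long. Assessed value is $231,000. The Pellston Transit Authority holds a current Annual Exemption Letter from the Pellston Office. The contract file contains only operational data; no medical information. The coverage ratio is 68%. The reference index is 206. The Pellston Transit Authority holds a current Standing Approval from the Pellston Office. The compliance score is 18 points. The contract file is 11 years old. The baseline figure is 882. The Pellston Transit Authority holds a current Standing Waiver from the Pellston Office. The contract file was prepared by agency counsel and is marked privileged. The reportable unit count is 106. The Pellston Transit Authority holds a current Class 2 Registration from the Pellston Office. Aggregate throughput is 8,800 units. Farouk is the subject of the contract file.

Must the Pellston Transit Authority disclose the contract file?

Yes — the Pellston Transit Authority must disclose the contract file.

All of (a)'s requirements are met (a current General Approval is held; the reference index is 206, under the 304 limit). But applying paragraph (e): (e) is engaged — the record's age is 11 years, meeting the 11 years threshold. (a) is therefore removed.
Exception (b) fails — the contract file contains only operational data.
Exception (c) is satisfied on its face — the number of pages in the record is 168, below the 180 limit; the contract file is privileged; the contract file relates to a pending investigation. But applying paragraphs (g)–(m): (g) applies — assessed value is $231,000, under the $293,500 limit. (h) applies (a current Standing Approval is held), but is itself disapplied by (i): (i) is triggered — Farouk is the subject of the contract file. (j) operates (the baseline figure is 882, meeting the 870 threshold), but is displaced by (k): (k) operates against (j): the coverage ratio is 68%, below the 91% limit. (l) would limit (k) — a current Standing Waiver is held — but (m) sets (l) aside: (m) applies — a current Annual Exemption Letter is held. So (c) is unavailable.
All of (d)'s requirements are met (a current Class 2 Registration is held; a current Tier 3 Waiver is held; the compliance score is 18 points, meeting the 17 points threshold). However, paragraph (n) must be considered: (n) is engaged — the reportable unit count is 106, less than the 120 limit. Exception (d) does not apply.
Every exception is unavailable, so the rule governs.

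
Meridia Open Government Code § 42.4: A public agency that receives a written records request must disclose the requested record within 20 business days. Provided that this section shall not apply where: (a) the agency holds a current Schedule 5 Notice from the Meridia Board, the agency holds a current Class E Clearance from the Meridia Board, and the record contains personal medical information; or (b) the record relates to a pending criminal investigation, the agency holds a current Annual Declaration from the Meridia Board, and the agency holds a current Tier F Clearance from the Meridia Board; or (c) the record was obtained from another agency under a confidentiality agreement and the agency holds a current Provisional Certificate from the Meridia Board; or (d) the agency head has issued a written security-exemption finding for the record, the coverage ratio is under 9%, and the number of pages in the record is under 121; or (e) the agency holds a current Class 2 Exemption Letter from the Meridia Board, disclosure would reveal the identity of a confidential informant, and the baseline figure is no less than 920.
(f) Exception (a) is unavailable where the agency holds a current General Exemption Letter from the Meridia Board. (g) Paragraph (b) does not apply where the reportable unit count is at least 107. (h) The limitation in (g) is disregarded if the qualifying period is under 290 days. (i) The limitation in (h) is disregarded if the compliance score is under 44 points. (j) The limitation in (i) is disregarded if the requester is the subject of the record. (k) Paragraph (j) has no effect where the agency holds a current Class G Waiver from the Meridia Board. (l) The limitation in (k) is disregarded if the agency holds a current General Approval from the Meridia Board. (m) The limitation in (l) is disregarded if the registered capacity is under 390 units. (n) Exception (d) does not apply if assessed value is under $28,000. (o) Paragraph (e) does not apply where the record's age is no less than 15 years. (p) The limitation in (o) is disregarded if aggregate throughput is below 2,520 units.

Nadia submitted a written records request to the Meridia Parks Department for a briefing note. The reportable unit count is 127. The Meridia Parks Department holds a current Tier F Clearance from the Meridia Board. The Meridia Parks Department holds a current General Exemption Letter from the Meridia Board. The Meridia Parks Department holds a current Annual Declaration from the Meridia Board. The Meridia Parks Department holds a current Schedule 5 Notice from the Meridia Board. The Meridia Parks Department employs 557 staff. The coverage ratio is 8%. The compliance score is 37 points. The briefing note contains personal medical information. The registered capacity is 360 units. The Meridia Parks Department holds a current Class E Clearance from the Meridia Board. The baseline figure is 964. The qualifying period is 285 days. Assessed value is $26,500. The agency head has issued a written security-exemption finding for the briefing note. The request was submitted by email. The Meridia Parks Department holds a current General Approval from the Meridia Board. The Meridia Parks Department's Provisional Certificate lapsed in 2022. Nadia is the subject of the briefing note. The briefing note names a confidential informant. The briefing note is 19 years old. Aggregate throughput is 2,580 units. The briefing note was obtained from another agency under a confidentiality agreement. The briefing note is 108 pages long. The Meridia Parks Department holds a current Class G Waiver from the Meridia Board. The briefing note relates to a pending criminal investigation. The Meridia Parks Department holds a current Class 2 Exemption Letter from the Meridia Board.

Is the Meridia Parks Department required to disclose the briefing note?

Exception (a)'s conditions are all satisfied: a current Schedule 5 Notice is held; a current Class E Clearance is held; the briefing note contains personal medical information. But: (f) operates against (a): a current General Exemption Letter is held. (a) is therefore removed.
Exception (b) is satisfied on its face — the briefing note relates to a pending investigation; a current Annual Declaration is held; a current Tier F Clearance is held. But: (g) is triggered — the reportable unit count is 127, meeting the 107 threshold. (h) operates (the qualifying period is 285 days, under the 290 days limit), but is displaced by (i): (i) operates — the compliance score is 37 points, under the 44 points limit. (j) would limit (i) — Nadia is the subject of the briefing note — but (k) sets (j) aside: (k) is engaged — a current Class G Waiver is held. (l) applies (a current General Approval is held), but yields to (m): (m) operates against (l): the registered capacity is 360 units, under the 390 units limit. So (b) is unavailable.
Exception (c) fails — no current Provisional Certificate is held.
Exception (d)'s conditions are all satisfied: a written security-exemption finding has been issued; the coverage ratio is 8%, under the 9% limit; the number of pages in the record is 108, under the 121 limit. But: (n) operates against (d): assessed value is $26,500, under the $28,000 limit. Exception (d) does not apply.
All of (e)'s requirements are met (a current Class 2 Exemption Letter is held; the briefing note names a confidential informant; the baseline figure is 964, meeting the 920 threshold). However, paragraphs (o)–(p) must be considered: (o) operates — the record's age is 19 years, meeting the 15 years threshold. (p) does not operate here (aggregate throughput is 2,580 units, not below 2,520 units), so (o) stands. Exception (e) does not apply.
Every exception is unavailable, so the rule governs.

Yes — the Meridia Parks Department must disclose the briefing note.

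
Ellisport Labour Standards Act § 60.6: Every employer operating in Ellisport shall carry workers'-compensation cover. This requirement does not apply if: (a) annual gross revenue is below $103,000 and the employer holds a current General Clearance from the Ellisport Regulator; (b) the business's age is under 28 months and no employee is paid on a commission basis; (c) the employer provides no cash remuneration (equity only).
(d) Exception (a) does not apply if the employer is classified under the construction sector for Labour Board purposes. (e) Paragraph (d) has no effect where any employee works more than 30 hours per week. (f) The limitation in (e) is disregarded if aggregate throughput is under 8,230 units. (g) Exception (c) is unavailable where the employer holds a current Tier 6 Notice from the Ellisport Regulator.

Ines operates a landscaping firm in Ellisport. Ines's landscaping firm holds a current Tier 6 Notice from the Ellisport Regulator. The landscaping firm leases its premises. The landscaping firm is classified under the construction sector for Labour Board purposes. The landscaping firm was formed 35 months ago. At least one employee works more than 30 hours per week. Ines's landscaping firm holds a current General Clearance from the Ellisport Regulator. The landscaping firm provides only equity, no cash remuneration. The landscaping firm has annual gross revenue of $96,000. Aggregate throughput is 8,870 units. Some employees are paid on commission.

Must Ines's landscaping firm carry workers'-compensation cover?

Exception (a)'s conditions are all satisfied: annual gross revenue is $96,000, below the $103,000 limit; a current General Clearance is held. Under paragraphs (d)–(f): (d) would limit (a) — the landscaping firm is classified under the construction sector — but (e) sets (d) aside: (e) operates against (d): at least one employee exceeds 30 hours/week. (f) does not operate here (aggregate throughput is 8,870 units, not under 8,230 units), so (e) stands. So (a) applies.
Exception (b) does not apply: the business's age is 35 months, not under 28 months.
All of (c)'s requirements are met (remuneration is equity-only). But: (g) operates against (c): a current Tier 6 Notice is held. So (c) is unavailable.

No — exception (a) applies; Ines's landscaping firm is not required to carry workers'-compensation cover.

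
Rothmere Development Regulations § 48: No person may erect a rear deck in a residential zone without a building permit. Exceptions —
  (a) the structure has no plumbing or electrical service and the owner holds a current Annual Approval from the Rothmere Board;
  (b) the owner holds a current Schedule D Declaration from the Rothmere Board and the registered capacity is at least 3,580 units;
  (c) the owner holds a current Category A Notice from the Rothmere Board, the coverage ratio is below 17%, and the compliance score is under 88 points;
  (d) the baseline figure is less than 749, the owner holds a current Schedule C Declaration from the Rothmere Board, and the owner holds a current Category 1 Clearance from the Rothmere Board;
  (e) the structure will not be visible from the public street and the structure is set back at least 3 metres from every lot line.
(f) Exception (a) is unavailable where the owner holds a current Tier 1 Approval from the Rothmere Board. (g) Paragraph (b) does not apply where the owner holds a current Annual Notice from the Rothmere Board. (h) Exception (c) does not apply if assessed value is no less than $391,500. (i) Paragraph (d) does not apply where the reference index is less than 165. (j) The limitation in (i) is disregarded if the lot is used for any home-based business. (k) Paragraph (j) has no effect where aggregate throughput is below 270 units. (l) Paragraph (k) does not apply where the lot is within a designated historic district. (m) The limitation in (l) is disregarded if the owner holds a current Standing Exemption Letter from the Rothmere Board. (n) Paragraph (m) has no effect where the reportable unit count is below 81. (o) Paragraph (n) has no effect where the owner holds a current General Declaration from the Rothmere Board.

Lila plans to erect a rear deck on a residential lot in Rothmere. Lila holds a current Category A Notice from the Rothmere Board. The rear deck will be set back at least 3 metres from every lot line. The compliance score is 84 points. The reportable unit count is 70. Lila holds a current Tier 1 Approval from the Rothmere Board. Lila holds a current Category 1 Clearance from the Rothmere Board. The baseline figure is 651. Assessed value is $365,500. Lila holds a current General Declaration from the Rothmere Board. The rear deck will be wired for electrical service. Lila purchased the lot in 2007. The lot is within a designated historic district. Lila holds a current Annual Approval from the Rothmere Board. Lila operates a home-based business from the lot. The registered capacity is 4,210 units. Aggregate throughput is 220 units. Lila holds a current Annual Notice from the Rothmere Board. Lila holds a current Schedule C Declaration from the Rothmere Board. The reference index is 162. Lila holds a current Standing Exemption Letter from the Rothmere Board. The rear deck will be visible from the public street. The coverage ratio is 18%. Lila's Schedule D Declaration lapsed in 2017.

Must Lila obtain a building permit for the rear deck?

Exception (a) requires that the structure has no plumbing or electrical service; but electrical service is planned, so (a) is unavailable.
Exception (b) does not apply: the Schedule D Declaration is not current.
Exception (c) fails — the coverage ratio is 18%, not below 17%.
Exception (d) is satisfied on its face — the baseline figure is 651, less than the 749 limit; a current Schedule C Declaration is held; a current Category 1 Clearance is held. Turning to paragraphs (i)–(o): (i) applies — the reference index is 162, less than the 165 limit. (j) would limit (i) — a home-based business operates on the lot — but (k) sets (j) aside: (k) operates against (j): aggregate throughput is 220 units, below the 270 units limit. (l) would limit (k) — the lot is in a historic district — but (m) sets (l) aside: (m) operates against (l): a current Standing Exemption Letter is held. (n) would limit (m) — the reportable unit count is 70, below the 81 limit — but (o) sets (n) aside: (o) applies — a current General Declaration is held. (d) is therefore removed.
Exception (e) fails — the structure will be visible from the street.
No exception displaces § 48.

Yes — Lila must obtain a building permit.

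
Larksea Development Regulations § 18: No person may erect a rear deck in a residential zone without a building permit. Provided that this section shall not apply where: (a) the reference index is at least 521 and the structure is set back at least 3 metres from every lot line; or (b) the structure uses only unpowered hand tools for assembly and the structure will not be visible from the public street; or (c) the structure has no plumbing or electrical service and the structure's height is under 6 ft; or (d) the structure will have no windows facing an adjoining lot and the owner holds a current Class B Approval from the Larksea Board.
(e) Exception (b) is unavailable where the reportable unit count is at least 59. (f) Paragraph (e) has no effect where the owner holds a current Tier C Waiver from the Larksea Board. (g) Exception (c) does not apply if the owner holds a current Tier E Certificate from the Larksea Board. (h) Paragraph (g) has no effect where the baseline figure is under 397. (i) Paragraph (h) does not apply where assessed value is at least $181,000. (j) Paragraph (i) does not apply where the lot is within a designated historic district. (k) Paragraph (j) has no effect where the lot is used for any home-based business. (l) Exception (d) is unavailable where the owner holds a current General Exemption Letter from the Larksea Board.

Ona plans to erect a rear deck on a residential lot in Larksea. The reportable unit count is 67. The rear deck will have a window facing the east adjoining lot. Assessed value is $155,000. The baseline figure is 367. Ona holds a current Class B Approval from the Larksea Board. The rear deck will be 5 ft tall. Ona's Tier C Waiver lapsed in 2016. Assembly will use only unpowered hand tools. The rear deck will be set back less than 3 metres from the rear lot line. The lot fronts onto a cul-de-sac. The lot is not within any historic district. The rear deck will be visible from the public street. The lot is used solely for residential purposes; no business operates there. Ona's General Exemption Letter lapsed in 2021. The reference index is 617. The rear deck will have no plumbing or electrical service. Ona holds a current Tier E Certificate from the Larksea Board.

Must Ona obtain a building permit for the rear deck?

No — exception (c) applies; Ona does not need a building permit.

Exception (a) does not apply: the rear setback is under 3 m.
Exception (b) requires that the structure will not be visible from the public street; but the structure will be visible from the street, so (b) is unavailable.
Exception (c)'s conditions are all satisfied: there is no plumbing or electrical service; the structure's height is 5 ft, under the 6 ft limit. Under paragraphs (g)–(k): (g) would limit (c) — a current Tier E Certificate is held — but (h) sets (g) aside: (h) is engaged — the baseline figure is 367, under the 397 limit. (i), which would lift (h), is inapplicable — assessed value is $155,000, short of $181,000. So (c) applies.
Exception (d) requires that the structure will have no windows facing an adjoining lot; but a window faces an adjoining lot, so (d) is unavailable.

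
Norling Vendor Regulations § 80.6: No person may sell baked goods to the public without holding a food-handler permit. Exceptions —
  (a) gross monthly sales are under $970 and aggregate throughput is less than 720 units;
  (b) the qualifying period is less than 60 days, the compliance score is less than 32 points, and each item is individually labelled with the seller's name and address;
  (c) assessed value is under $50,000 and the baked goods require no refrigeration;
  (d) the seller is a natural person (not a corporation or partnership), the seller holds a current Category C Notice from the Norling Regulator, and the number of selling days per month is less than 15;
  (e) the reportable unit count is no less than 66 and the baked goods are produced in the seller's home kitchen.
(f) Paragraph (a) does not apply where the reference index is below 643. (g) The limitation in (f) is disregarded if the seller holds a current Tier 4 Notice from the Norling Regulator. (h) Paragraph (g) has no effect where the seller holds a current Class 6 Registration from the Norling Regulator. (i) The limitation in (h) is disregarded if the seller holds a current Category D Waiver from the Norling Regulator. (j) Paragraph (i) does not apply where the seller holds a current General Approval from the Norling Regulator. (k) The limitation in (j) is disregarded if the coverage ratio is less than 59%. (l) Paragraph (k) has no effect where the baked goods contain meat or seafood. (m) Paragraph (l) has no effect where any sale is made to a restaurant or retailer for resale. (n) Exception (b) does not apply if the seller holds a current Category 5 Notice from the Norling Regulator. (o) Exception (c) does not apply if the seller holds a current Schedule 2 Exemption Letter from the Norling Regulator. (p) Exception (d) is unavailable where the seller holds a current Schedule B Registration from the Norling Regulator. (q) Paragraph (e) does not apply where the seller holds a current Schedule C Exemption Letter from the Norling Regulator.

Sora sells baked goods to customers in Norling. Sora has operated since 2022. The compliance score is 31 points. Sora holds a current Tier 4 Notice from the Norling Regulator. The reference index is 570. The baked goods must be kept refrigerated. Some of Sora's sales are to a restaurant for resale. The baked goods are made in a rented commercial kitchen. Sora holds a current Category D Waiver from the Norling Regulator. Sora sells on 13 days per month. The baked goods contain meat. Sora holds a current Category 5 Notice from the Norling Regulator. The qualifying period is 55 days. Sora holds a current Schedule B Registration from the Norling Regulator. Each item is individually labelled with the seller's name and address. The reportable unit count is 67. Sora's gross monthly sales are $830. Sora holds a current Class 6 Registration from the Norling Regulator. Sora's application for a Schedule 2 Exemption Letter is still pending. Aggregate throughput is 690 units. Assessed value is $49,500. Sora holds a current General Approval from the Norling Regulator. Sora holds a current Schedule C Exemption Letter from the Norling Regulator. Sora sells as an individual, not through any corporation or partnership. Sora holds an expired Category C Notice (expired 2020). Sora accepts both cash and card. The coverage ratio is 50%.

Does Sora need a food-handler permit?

No — exception (a) applies; Sora is not required to hold a food-handler permit.

Exception (a): gross monthly sales are $830, under the $970 limit; aggregate throughput is 690 units, less than the 720 units limit — every condition holds. As to paragraphs (f)–(m): (f) would limit (a) — the reference index is 570, below the 643 limit — but (g) sets (f) aside: (g) operates against (f): a current Tier 4 Notice is held. (h) would limit (g) — a current Class 6 Registration is held — but (i) sets (h) aside: (i) operates — a current Category D Waiver is held. (j) would limit (i) — a current General Approval is held — but (k) sets (j) aside: (k) is engaged — the coverage ratio is 50%, less than the 59% limit. (l) is triggered (the baked goods contain meat), but is itself disapplied by (m): (m) is engaged — some sales are to a restaurant for resale. (a) remains available.
Exception (b) is satisfied on its face — the qualifying period is 55 days, less than the 60 days limit; the compliance score is 31 points, less than the 32 points limit; items are individually labelled. Turning to paragraph (n): (n) operates against (b): a current Category 5 Notice is held. So (b) is unavailable.
Exception (c) does not apply: the baked goods require refrigeration.
Exception (d) requires that the seller holds a current Category C Notice from the Norling Regulator; but no current Category C Notice is held, so (d) is unavailable.
Exception (e) does not apply: the baked goods are made in a commercial kitchen, not a home kitchen.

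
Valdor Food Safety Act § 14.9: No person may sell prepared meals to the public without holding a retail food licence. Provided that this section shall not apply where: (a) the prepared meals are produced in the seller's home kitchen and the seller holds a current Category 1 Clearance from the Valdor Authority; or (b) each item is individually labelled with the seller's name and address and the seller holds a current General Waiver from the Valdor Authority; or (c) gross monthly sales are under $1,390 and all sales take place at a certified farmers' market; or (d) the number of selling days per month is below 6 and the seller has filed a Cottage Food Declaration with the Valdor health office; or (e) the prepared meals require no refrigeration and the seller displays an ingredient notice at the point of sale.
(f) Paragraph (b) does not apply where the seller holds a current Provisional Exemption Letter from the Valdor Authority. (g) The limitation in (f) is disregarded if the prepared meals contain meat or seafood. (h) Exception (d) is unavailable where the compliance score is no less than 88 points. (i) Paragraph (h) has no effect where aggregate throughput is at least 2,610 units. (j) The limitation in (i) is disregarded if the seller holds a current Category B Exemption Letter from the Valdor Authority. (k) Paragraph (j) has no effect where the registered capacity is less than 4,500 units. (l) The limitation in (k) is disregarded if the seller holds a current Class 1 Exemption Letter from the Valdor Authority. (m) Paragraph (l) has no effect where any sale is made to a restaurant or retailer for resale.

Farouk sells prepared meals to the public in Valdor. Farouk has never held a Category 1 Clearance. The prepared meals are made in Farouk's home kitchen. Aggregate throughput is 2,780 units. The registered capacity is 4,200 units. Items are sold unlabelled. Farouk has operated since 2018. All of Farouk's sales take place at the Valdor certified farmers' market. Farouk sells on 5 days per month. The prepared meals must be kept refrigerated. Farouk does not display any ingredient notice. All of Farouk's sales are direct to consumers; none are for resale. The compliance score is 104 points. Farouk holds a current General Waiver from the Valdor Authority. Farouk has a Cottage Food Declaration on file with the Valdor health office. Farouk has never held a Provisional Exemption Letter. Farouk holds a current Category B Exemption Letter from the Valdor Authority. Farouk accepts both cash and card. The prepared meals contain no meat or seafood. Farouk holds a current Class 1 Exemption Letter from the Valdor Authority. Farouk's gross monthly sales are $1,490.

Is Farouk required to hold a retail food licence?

Yes — Farouk must hold a retail food licence.

Exception (a) requires that the seller holds a current Category 1 Clearance from the Valdor Authority; but the Category 1 Clearance is not current, so (a) is unavailable.
Exception (b) fails — items are sold unlabelled.
Exception (c) requires that gross monthly sales are under $1,390; but gross monthly sales are $1,490, not under $1,390, so (c) is unavailable.
All of (d)'s requirements are met (the number of selling days per month is 5, below the 6 limit; a Cottage Food Declaration is on file). But applying paragraphs (h)–(m): (h) is engaged — the compliance score is 104 points, meeting the 88 points threshold. (i) applies (aggregate throughput is 2,780 units, meeting the 2,610 units threshold), but yields to (j): (j) applies — a current Category B Exemption Letter is held. (k) is triggered (the registered capacity is 4,200 units, less than the 4,500 units limit), but is displaced by (l): (l) operates against (k): a current Class 1 Exemption Letter is held. (m), which would lift (l), is not triggered — no sales are for resale. (d) is therefore removed.
Exception (e) requires that the prepared meals require no refrigeration; but the prepared meals require refrigeration, so (e) is unavailable.
None of the exceptions is available; § 14.9 applies in full.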